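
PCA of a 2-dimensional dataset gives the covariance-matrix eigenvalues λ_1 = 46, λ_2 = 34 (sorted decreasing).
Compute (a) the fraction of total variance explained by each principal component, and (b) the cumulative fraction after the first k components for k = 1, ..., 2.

Step 1 — total variance = trace(Sigma) = Σ λ_i = 46 + 34 = 80.

Step 2 — fraction explained by component i = λ_i / Σ λ:
  PC1: 46/80 = 0.575
  PC2: 34/80 = 0.425

Step 3 — cumulative fraction after k components = (λ_1 + ... + λ_k) / Σ λ:
  k = 1: 46/80 = 0.575
  k = 2: (46 + 34)/80 = 80/80 = 1

Summary (fraction, with percent):

explained: PC1 0.575 (57.5%), PC2 0.425 (42.5%);  cumulative: 0.575, 1


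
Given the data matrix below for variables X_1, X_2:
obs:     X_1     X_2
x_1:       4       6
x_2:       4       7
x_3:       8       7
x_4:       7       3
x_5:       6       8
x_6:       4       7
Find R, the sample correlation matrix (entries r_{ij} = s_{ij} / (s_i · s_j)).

Step 1 — column means:
  mean(X_1) = (4 + 4 + 8 + 7 + 6 + 4) / 6 = 33/6 = 5.5
  mean(X_2) = (6 + 7 + 7 + 3 + 8 + 7) / 6 = 38/6 = 6.3333

Step 2 — sample variances and covariances s[i,j] = (1/(n-1)) · Σ_k (x_{k,i} - mean_i) · (x_{k,j} - mean_j), with n-1 = 5:
  s[X_1,X_1] = ((-1.5)·(-1.5) + (-1.5)·(-1.5) + (2.5)·(2.5) + (1.5)·(1.5) + (0.5)·(0.5) + (-1.5)·(-1.5)) / 5 = 15.5/5 = 3.1
  s[X_1,X_2] = ((-1.5)·(-0.3333) + (-1.5)·(0.6667) + (2.5)·(0.6667) + (1.5)·(-3.3333) + (0.5)·(1.6667) + (-1.5)·(0.6667)) / 5 = -4/5 = -0.8
  s[X_2,X_2] = ((-0.3333)·(-0.3333) + (0.6667)·(0.6667) + (0.6667)·(0.6667) + (-3.3333)·(-3.3333) + (1.6667)·(1.6667) + (0.6667)·(0.6667)) / 5 = 15.3333/5 = 3.0667
  Sample standard deviations s_i = √(s[i,i]):
  s(X_1) = √(3.1) = 1.7607
  s(X_2) = √(3.0667) = 1.7512

Step 3 — r_{ij} = s_{ij} / (s_i · s_j):
  r[X_1,X_1] = 1 (diagonal).
  r[X_1,X_2] = -0.8 / (1.7607 · 1.7512) = -0.8 / 3.0833 = -0.2595
  r[X_2,X_2] = 1 (diagonal).

R is symmetric with unit diagonal. Assembling:

R = [[1, -0.2595],
 [-0.2595, 1]]


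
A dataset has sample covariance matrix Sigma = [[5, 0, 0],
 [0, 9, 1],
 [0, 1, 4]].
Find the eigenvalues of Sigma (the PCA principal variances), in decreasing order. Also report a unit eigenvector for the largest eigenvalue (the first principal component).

Step 1 — characteristic polynomial p(λ) = det(λI - Sigma) = λ³ - tr·λ² + c_1·λ - det, where tr = trace, c_1 = sum of the principal 2×2 minors, det = det(Sigma):
  tr = 5 + 9 + 4 = 18,
  c_1 = (5·9 - (0)²) + (5·4 - (0)²) + (9·4 - (1)²) = 45 + 20 + 35 = 100,
  det = 5·(9·4 - (1)²) - (0)·((0)·4 - (1)·(0)) + (0)·((0)·(1) - 9·(0)) = 5·(35) - (0)·(0) + (0)·(0) = 175.
  So p(λ) = λ³ - 18λ² + 100λ - 175.
Step 2 — look for an integer root (rational root theorem: any rational root is an integer divisor of 175). Testing λ = 5:
  p(5) = 125 - 450 + 500 - 175 = 0  ✓
  Dividing out (λ - 5): p(λ) = (λ - 5)(λ² - 13λ + 35).
Step 3 — remaining eigenvalues from the quadratic λ² - 13λ + 35 = 0:
  Δ = 13² - 4·35 = 169 - 140 = 29,  λ = (13 ± √29)/2 = (13 ± 5.3852)/2 ≈ 9.1926 or 3.8074.
  Sorted: λ_1 = 9.1926,  λ_2 = 5,  λ_3 = 3.8074  (check: sum = 18 = tr ✓).

Step 4 — unit eigenvector for λ_1 ≈ 9.1926: v spans the null space of (Sigma - λ_1 I), whose rows are
  r_1 = (-4.1926, 0, 0),  r_2 = (0, -0.1926, 1),  r_3 = (0, 1, -5.1926).
  v is orthogonal to every row, so take v ∝ r_1 × r_2 = ((0)·(1) - (0)·(-0.1926), (0)·(0) - (-4.1926)·(1), (-4.1926)·(-0.1926) - (0)·(0)) ≈ (0, 4.1926, 0.8074).
  Let u = (0, 4.1926, 0.8074).
  ||u|| = √((0)² + (4.1926)² + (0.8074)²) = √(18.2297) ≈ 4.2696,  v_1 = u/||u|| ≈ (0, 0.982, 0.1891) (||v_1|| = 1).

λ_1 = 9.1926,  λ_2 = 5,  λ_3 = 3.8074;  v_1 ≈ (0, 0.982, 0.1891)


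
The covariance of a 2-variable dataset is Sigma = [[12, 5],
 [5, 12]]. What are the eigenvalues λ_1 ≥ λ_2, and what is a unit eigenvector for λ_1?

Step 1 — characteristic polynomial of 2×2 Sigma:
  det(Sigma - λI) = λ² - trace · λ + det = 0.
  trace = 12 + 12 = 24, det = 12·12 - (5)² = 119.
Step 2 — discriminant:
  Δ = trace² - 4·det = 576 - 476 = 100.
Step 3 — eigenvalues:
  λ = (trace ± √Δ)/2 = (24 ± 10)/2,
  λ_1 = 17,  λ_2 = 7.

Step 4 — unit eigenvector for λ_1: solve (Sigma - λ_1 I)v = 0. First row:
  (12 - 17)·v_x + (5)·v_y = 0, i.e. (-5)·v_x + (5)·v_y = 0,
  so v ∝ (b, λ_1 - a) = (5, 5) = u.
  ||u|| = √((5)² + (5)²) = √(50) ≈ 7.0711,
  v_1 = u/||u|| ≈ (0.7071, 0.7071) (||v_1|| = 1).

λ_1 = 17,  λ_2 = 7;  v_1 ≈ (0.7071, 0.7071)


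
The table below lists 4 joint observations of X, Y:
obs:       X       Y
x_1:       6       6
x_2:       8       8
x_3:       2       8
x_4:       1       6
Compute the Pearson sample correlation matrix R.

Step 1 — column means:
  mean(X) = (6 + 8 + 2 + 1) / 4 = 17/4 = 4.25
  mean(Y) = (6 + 8 + 8 + 6) / 4 = 28/4 = 7

Step 2 — sample variances and covariances s[i,j] = (1/(n-1)) · Σ_k (x_{k,i} - mean_i) · (x_{k,j} - mean_j), with n-1 = 3:
  s[X,X] = ((1.75)·(1.75) + (3.75)·(3.75) + (-2.25)·(-2.25) + (-3.25)·(-3.25)) / 3 = 32.75/3 = 10.9167
  s[X,Y] = ((1.75)·(-1) + (3.75)·(1) + (-2.25)·(1) + (-3.25)·(-1)) / 3 = 3/3 = 1
  s[Y,Y] = ((-1)·(-1) + (1)·(1) + (1)·(1) + (-1)·(-1)) / 3 = 4/3 = 1.3333
  Sample standard deviations s_i = √(s[i,i]):
  s(X) = √(10.9167) = 3.304
  s(Y) = √(1.3333) = 1.1547

Step 3 — r_{ij} = s_{ij} / (s_i · s_j):
  r[X,X] = 1 (diagonal).
  r[X,Y] = 1 / (3.304 · 1.1547) = 1 / 3.8152 = 0.2621
  r[Y,Y] = 1 (diagonal).

R is symmetric with unit diagonal. Assembling:

R = [[1, 0.2621],
 [0.2621, 1]]


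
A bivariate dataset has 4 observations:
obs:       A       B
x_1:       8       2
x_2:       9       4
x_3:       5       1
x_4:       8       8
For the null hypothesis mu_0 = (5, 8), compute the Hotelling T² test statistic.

Step 1 — sample mean vector:
  mean(A) = (8 + 9 + 5 + 8) / 4 = 30/4 = 7.5
  mean(B) = (2 + 4 + 1 + 8) / 4 = 15/4 = 3.75
  x̄ = (7.5, 3.75),  deviation x̄ - mu_0 = (7.5, 3.75) - (5, 8) = (2.5, -4.25).

Step 2 — sample covariance matrix, S[i,j] = (1/(n-1)) · Σ_k (x_{k,i} - mean_i) · (x_{k,j} - mean_j), divisor n-1 = 3:
  S[A,A] = ((0.5)·(0.5) + (1.5)·(1.5) + (-2.5)·(-2.5) + (0.5)·(0.5)) / 3 = 9/3 = 3
  S[A,B] = ((0.5)·(-1.75) + (1.5)·(0.25) + (-2.5)·(-2.75) + (0.5)·(4.25)) / 3 = 8.5/3 = 2.8333
  S[B,B] = ((-1.75)·(-1.75) + (0.25)·(0.25) + (-2.75)·(-2.75) + (4.25)·(4.25)) / 3 = 28.75/3 = 9.5833
  S = [[3, 2.8333],
 [2.8333, 9.5833]].

Step 3 — invert S. det(S) = 3·9.5833 - (2.8333)² = 20.7222.
  S^{-1} = (1/det) · [[d, -b], [-b, a]] = [[0.4625, -0.1367],
 [-0.1367, 0.1448]].

Step 4 — quadratic form (x̄ - mu_0)^T · S^{-1} · (x̄ - mu_0):
  S^{-1} · (x̄ - mu_0) = (1.7373, -0.9571),
  (x̄ - mu_0)^T · [...] = (2.5)·(1.7373) + (-4.25)·(-0.9571) = 8.4109.

Step 5 — scale by n: T² = 4 · 8.4109 = 33.6434.

T² ≈ 33.6434


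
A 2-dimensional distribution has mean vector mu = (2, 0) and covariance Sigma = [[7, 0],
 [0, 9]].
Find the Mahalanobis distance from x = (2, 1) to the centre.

Step 1 — centre the observation: (x - mu) = (0, 1).

Step 2 — invert Sigma. det(Sigma) = 7·9 - (0)² = 63.
  Sigma^{-1} = (1/det) · [[d, -b], [-b, a]] = [[0.1429, 0],
 [0, 0.1111]].

Step 3 — form the quadratic (x - mu)^T · Sigma^{-1} · (x - mu):
  Sigma^{-1} · (x - mu) = (0, 0.1111).
  (x - mu)^T · [Sigma^{-1} · (x - mu)] = (0)·(0) + (1)·(0.1111) = 0.1111.

Step 4 — take square root: d = √(0.1111) ≈ 0.3333.

d(x, mu) = √(0.1111) ≈ 0.3333


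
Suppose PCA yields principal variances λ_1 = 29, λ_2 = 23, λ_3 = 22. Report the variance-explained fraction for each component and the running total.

Step 1 — total variance = trace(Sigma) = Σ λ_i = 29 + 23 + 22 = 74.

Step 2 — fraction explained by component i = λ_i / Σ λ:
  PC1: 29/74 = 0.3919
  PC2: 23/74 = 0.3108
  PC3: 22/74 = 0.2973

Step 3 — cumulative fraction after k components = (λ_1 + ... + λ_k) / Σ λ:
  k = 1: 29/74 = 0.3919
  k = 2: (29 + 23)/74 = 52/74 = 0.7027
  k = 3: (29 + 23 + 22)/74 = 74/74 = 1

Summary (fraction, with percent):

explained: PC1 0.3919 (39.19%), PC2 0.3108 (31.08%), PC3 0.2973 (29.73%);  cumulative: 0.3919, 0.7027, 1


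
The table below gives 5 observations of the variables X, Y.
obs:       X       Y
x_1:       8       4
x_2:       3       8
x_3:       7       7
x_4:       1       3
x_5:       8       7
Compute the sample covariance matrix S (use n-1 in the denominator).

Step 1 — column means:
  mean(X) = (8 + 3 + 7 + 1 + 8) / 5 = 27/5 = 5.4
  mean(Y) = (4 + 8 + 7 + 3 + 7) / 5 = 29/5 = 5.8

Step 2 — sample covariance S[i,j] = (1/(n-1)) · Σ_k (x_{k,i} - mean_i) · (x_{k,j} - mean_j), with n-1 = 4.
  S[X,X] = ((2.6)·(2.6) + (-2.4)·(-2.4) + (1.6)·(1.6) + (-4.4)·(-4.4) + (2.6)·(2.6)) / 4 = 41.2/4 = 10.3
  S[X,Y] = ((2.6)·(-1.8) + (-2.4)·(2.2) + (1.6)·(1.2) + (-4.4)·(-2.8) + (2.6)·(1.2)) / 4 = 7.4/4 = 1.85
  S[Y,Y] = ((-1.8)·(-1.8) + (2.2)·(2.2) + (1.2)·(1.2) + (-2.8)·(-2.8) + (1.2)·(1.2)) / 4 = 18.8/4 = 4.7

S is symmetric (S[j,i] = S[i,j]). Assembling:

S = [[10.3, 1.85],
 [1.85, 4.7]]


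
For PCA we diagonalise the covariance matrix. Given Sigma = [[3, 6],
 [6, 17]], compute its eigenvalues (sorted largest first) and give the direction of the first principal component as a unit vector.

Step 1 — characteristic polynomial of 2×2 Sigma:
  det(Sigma - λI) = λ² - trace · λ + det = 0.
  trace = 3 + 17 = 20, det = 3·17 - (6)² = 15.
Step 2 — discriminant:
  Δ = trace² - 4·det = 400 - 60 = 340.
Step 3 — eigenvalues:
  λ = (trace ± √Δ)/2 = (20 ± 18.4391)/2,
  λ_1 = 19.2195,  λ_2 = 0.7805.

Step 4 — unit eigenvector for λ_1: solve (Sigma - λ_1 I)v = 0. First row:
  (3 - 19.2195)·v_x + (6)·v_y = 0, i.e. (-16.2195)·v_x + (6)·v_y = 0,
  so v ∝ (b, λ_1 - a) = (6, 16.2195) = u.
  ||u|| = √((6)² + (16.2195)²) = √(299.0736) ≈ 17.2937,
  v_1 = u/||u|| ≈ (0.3469, 0.9379) (||v_1|| = 1).

λ_1 = 19.2195,  λ_2 = 0.7805;  v_1 ≈ (0.3469, 0.9379)


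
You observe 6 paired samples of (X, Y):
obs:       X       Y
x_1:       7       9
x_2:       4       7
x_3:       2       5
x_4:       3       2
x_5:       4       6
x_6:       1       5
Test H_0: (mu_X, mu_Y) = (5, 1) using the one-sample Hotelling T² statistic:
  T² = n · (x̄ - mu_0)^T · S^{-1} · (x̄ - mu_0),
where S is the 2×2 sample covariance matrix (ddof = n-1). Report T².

Step 1 — sample mean vector:
  mean(X) = (7 + 4 + 2 + 3 + 4 + 1) / 6 = 21/6 = 3.5
  mean(Y) = (9 + 7 + 5 + 2 + 6 + 5) / 6 = 34/6 = 5.6667
  x̄ = (3.5, 5.6667),  deviation x̄ - mu_0 = (3.5, 5.6667) - (5, 1) = (-1.5, 4.6667).

Step 2 — sample covariance matrix, S[i,j] = (1/(n-1)) · Σ_k (x_{k,i} - mean_i) · (x_{k,j} - mean_j), divisor n-1 = 5:
  S[X,X] = ((3.5)·(3.5) + (0.5)·(0.5) + (-1.5)·(-1.5) + (-0.5)·(-0.5) + (0.5)·(0.5) + (-2.5)·(-2.5)) / 5 = 21.5/5 = 4.3
  S[X,Y] = ((3.5)·(3.3333) + (0.5)·(1.3333) + (-1.5)·(-0.6667) + (-0.5)·(-3.6667) + (0.5)·(0.3333) + (-2.5)·(-0.6667)) / 5 = 17/5 = 3.4
  S[Y,Y] = ((3.3333)·(3.3333) + (1.3333)·(1.3333) + (-0.6667)·(-0.6667) + (-3.6667)·(-3.6667) + (0.3333)·(0.3333) + (-0.6667)·(-0.6667)) / 5 = 27.3333/5 = 5.4667
  S = [[4.3, 3.4],
 [3.4, 5.4667]].

Step 3 — invert S. det(S) = 4.3·5.4667 - (3.4)² = 11.9467.
  S^{-1} = (1/det) · [[d, -b], [-b, a]] = [[0.4576, -0.2846],
 [-0.2846, 0.3599]].

Step 4 — quadratic form (x̄ - mu_0)^T · S^{-1} · (x̄ - mu_0):
  S^{-1} · (x̄ - mu_0) = (-2.0145, 2.1066),
  (x̄ - mu_0)^T · [...] = (-1.5)·(-2.0145) + (4.6667)·(2.1066) = 12.8525.

Step 5 — scale by n: T² = 6 · 12.8525 = 77.115.

T² ≈ 77.115


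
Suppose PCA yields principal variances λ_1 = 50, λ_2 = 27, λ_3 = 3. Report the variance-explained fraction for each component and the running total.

Step 1 — total variance = trace(Sigma) = Σ λ_i = 50 + 27 + 3 = 80.

Step 2 — fraction explained by component i = λ_i / Σ λ:
  PC1: 50/80 = 0.625
  PC2: 27/80 = 0.3375
  PC3: 3/80 = 0.0375

Step 3 — cumulative fraction after k components = (λ_1 + ... + λ_k) / Σ λ:
  k = 1: 50/80 = 0.625
  k = 2: (50 + 27)/80 = 77/80 = 0.9625
  k = 3: (50 + 27 + 3)/80 = 80/80 = 1

Summary (fraction, with percent):

explained: PC1 0.625 (62.5%), PC2 0.3375 (33.75%), PC3 0.0375 (3.75%);  cumulative: 0.625, 0.9625, 1


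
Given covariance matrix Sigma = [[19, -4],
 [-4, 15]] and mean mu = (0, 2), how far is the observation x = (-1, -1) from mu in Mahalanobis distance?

Step 1 — centre the observation: (x - mu) = (-1, -3).

Step 2 — invert Sigma. det(Sigma) = 19·15 - (-4)² = 269.
  Sigma^{-1} = (1/det) · [[d, -b], [-b, a]] = [[0.0558, 0.0149],
 [0.0149, 0.0706]].

Step 3 — form the quadratic (x - mu)^T · Sigma^{-1} · (x - mu):
  Sigma^{-1} · (x - mu) = (-0.1004, -0.2268).
  (x - mu)^T · [Sigma^{-1} · (x - mu)] = (-1)·(-0.1004) + (-3)·(-0.2268) = 0.7807.

Step 4 — take square root: d = √(0.7807) ≈ 0.8836.

d(x, mu) = √(0.7807) ≈ 0.8836


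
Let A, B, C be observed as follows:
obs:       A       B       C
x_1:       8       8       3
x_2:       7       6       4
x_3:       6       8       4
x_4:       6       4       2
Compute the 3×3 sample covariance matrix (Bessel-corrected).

Step 1 — column means:
  mean(A) = (8 + 7 + 6 + 6) / 4 = 27/4 = 6.75
  mean(B) = (8 + 6 + 8 + 4) / 4 = 26/4 = 6.5
  mean(C) = (3 + 4 + 4 + 2) / 4 = 13/4 = 3.25

Step 2 — sample covariance S[i,j] = (1/(n-1)) · Σ_k (x_{k,i} - mean_i) · (x_{k,j} - mean_j), with n-1 = 3.
  S[A,A] = ((1.25)·(1.25) + (0.25)·(0.25) + (-0.75)·(-0.75) + (-0.75)·(-0.75)) / 3 = 2.75/3 = 0.9167
  S[A,B] = ((1.25)·(1.5) + (0.25)·(-0.5) + (-0.75)·(1.5) + (-0.75)·(-2.5)) / 3 = 2.5/3 = 0.8333
  S[A,C] = ((1.25)·(-0.25) + (0.25)·(0.75) + (-0.75)·(0.75) + (-0.75)·(-1.25)) / 3 = 0.25/3 = 0.0833
  S[B,B] = ((1.5)·(1.5) + (-0.5)·(-0.5) + (1.5)·(1.5) + (-2.5)·(-2.5)) / 3 = 11/3 = 3.6667
  S[B,C] = ((1.5)·(-0.25) + (-0.5)·(0.75) + (1.5)·(0.75) + (-2.5)·(-1.25)) / 3 = 3.5/3 = 1.1667
  S[C,C] = ((-0.25)·(-0.25) + (0.75)·(0.75) + (0.75)·(0.75) + (-1.25)·(-1.25)) / 3 = 2.75/3 = 0.9167

S is symmetric (S[j,i] = S[i,j]). Assembling:

S = [[0.9167, 0.8333, 0.0833],
 [0.8333, 3.6667, 1.1667],
 [0.0833, 1.1667, 0.9167]]


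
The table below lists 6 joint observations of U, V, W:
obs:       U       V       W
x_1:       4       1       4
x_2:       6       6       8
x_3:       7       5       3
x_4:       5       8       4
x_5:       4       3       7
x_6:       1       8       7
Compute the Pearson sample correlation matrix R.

Step 1 — column means:
  mean(U) = (4 + 6 + 7 + 5 + 4 + 1) / 6 = 27/6 = 4.5
  mean(V) = (1 + 6 + 5 + 8 + 3 + 8) / 6 = 31/6 = 5.1667
  mean(W) = (4 + 8 + 3 + 4 + 7 + 7) / 6 = 33/6 = 5.5

Step 2 — sample variances and covariances s[i,j] = (1/(n-1)) · Σ_k (x_{k,i} - mean_i) · (x_{k,j} - mean_j), with n-1 = 5:
  s[U,U] = ((-0.5)·(-0.5) + (1.5)·(1.5) + (2.5)·(2.5) + (0.5)·(0.5) + (-0.5)·(-0.5) + (-3.5)·(-3.5)) / 5 = 21.5/5 = 4.3
  s[U,V] = ((-0.5)·(-4.1667) + (1.5)·(0.8333) + (2.5)·(-0.1667) + (0.5)·(2.8333) + (-0.5)·(-2.1667) + (-3.5)·(2.8333)) / 5 = -4.5/5 = -0.9
  s[U,W] = ((-0.5)·(-1.5) + (1.5)·(2.5) + (2.5)·(-2.5) + (0.5)·(-1.5) + (-0.5)·(1.5) + (-3.5)·(1.5)) / 5 = -8.5/5 = -1.7
  s[V,V] = ((-4.1667)·(-4.1667) + (0.8333)·(0.8333) + (-0.1667)·(-0.1667) + (2.8333)·(2.8333) + (-2.1667)·(-2.1667) + (2.8333)·(2.8333)) / 5 = 38.8333/5 = 7.7667
  s[V,W] = ((-4.1667)·(-1.5) + (0.8333)·(2.5) + (-0.1667)·(-2.5) + (2.8333)·(-1.5) + (-2.1667)·(1.5) + (2.8333)·(1.5)) / 5 = 5.5/5 = 1.1
  s[W,W] = ((-1.5)·(-1.5) + (2.5)·(2.5) + (-2.5)·(-2.5) + (-1.5)·(-1.5) + (1.5)·(1.5) + (1.5)·(1.5)) / 5 = 21.5/5 = 4.3
  Sample standard deviations s_i = √(s[i,i]):
  s(U) = √(4.3) = 2.0736
  s(V) = √(7.7667) = 2.7869
  s(W) = √(4.3) = 2.0736

Step 3 — r_{ij} = s_{ij} / (s_i · s_j):
  r[U,U] = 1 (diagonal).
  r[U,V] = -0.9 / (2.0736 · 2.7869) = -0.9 / 5.779 = -0.1557
  r[U,W] = -1.7 / (2.0736 · 2.0736) = -1.7 / 4.3 = -0.3953
  r[V,V] = 1 (diagonal).
  r[V,W] = 1.1 / (2.7869 · 2.0736) = 1.1 / 5.779 = 0.1903
  r[W,W] = 1 (diagonal).

R is symmetric with unit diagonal. Assembling:

R = [[1, -0.1557, -0.3953],
 [-0.1557, 1, 0.1903],
 [-0.3953, 0.1903, 1]]


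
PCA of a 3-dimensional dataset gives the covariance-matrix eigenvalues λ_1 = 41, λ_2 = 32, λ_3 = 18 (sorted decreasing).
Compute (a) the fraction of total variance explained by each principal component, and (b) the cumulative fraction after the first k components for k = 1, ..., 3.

Step 1 — total variance = trace(Sigma) = Σ λ_i = 41 + 32 + 18 = 91.

Step 2 — fraction explained by component i = λ_i / Σ λ:
  PC1: 41/91 = 0.4505
  PC2: 32/91 = 0.3516
  PC3: 18/91 = 0.1978

Step 3 — cumulative fraction after k components = (λ_1 + ... + λ_k) / Σ λ:
  k = 1: 41/91 = 0.4505
  k = 2: (41 + 32)/91 = 73/91 = 0.8022
  k = 3: (41 + 32 + 18)/91 = 91/91 = 1

Summary (fraction, with percent):

explained: PC1 0.4505 (45.05%), PC2 0.3516 (35.16%), PC3 0.1978 (19.78%);  cumulative: 0.4505, 0.8022, 1


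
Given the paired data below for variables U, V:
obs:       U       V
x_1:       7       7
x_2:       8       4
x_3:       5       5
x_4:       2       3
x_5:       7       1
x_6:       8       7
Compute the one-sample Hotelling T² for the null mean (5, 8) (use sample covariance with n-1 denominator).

Step 1 — sample mean vector:
  mean(U) = (7 + 8 + 5 + 2 + 7 + 8) / 6 = 37/6 = 6.1667
  mean(V) = (7 + 4 + 5 + 3 + 1 + 7) / 6 = 27/6 = 4.5
  x̄ = (6.1667, 4.5),  deviation x̄ - mu_0 = (6.1667, 4.5) - (5, 8) = (1.1667, -3.5).

Step 2 — sample covariance matrix, S[i,j] = (1/(n-1)) · Σ_k (x_{k,i} - mean_i) · (x_{k,j} - mean_j), divisor n-1 = 5:
  S[U,U] = ((0.8333)·(0.8333) + (1.8333)·(1.8333) + (-1.1667)·(-1.1667) + (-4.1667)·(-4.1667) + (0.8333)·(0.8333) + (1.8333)·(1.8333)) / 5 = 26.8333/5 = 5.3667
  S[U,V] = ((0.8333)·(2.5) + (1.8333)·(-0.5) + (-1.1667)·(0.5) + (-4.1667)·(-1.5) + (0.8333)·(-3.5) + (1.8333)·(2.5)) / 5 = 8.5/5 = 1.7
  S[V,V] = ((2.5)·(2.5) + (-0.5)·(-0.5) + (0.5)·(0.5) + (-1.5)·(-1.5) + (-3.5)·(-3.5) + (2.5)·(2.5)) / 5 = 27.5/5 = 5.5
  S = [[5.3667, 1.7],
 [1.7, 5.5]].

Step 3 — invert S. det(S) = 5.3667·5.5 - (1.7)² = 26.6267.
  S^{-1} = (1/det) · [[d, -b], [-b, a]] = [[0.2066, -0.0638],
 [-0.0638, 0.2016]].

Step 4 — quadratic form (x̄ - mu_0)^T · S^{-1} · (x̄ - mu_0):
  S^{-1} · (x̄ - mu_0) = (0.4644, -0.7799),
  (x̄ - mu_0)^T · [...] = (1.1667)·(0.4644) + (-3.5)·(-0.7799) = 3.2716.

Step 5 — scale by n: T² = 6 · 3.2716 = 19.6294.

T² ≈ 19.6294


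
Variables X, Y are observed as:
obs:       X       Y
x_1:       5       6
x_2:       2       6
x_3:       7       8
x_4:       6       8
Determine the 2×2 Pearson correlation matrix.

Step 1 — column means:
  mean(X) = (5 + 2 + 7 + 6) / 4 = 20/4 = 5
  mean(Y) = (6 + 6 + 8 + 8) / 4 = 28/4 = 7

Step 2 — sample variances and covariances s[i,j] = (1/(n-1)) · Σ_k (x_{k,i} - mean_i) · (x_{k,j} - mean_j), with n-1 = 3:
  s[X,X] = ((0)·(0) + (-3)·(-3) + (2)·(2) + (1)·(1)) / 3 = 14/3 = 4.6667
  s[X,Y] = ((0)·(-1) + (-3)·(-1) + (2)·(1) + (1)·(1)) / 3 = 6/3 = 2
  s[Y,Y] = ((-1)·(-1) + (-1)·(-1) + (1)·(1) + (1)·(1)) / 3 = 4/3 = 1.3333
  Sample standard deviations s_i = √(s[i,i]):
  s(X) = √(4.6667) = 2.1602
  s(Y) = √(1.3333) = 1.1547

Step 3 — r_{ij} = s_{ij} / (s_i · s_j):
  r[X,X] = 1 (diagonal).
  r[X,Y] = 2 / (2.1602 · 1.1547) = 2 / 2.4944 = 0.8018
  r[Y,Y] = 1 (diagonal).

R is symmetric with unit diagonal. Assembling:

R = [[1, 0.8018],
 [0.8018, 1]]


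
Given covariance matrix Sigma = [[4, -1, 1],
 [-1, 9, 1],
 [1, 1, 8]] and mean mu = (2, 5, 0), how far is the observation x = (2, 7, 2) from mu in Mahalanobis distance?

Step 1 — centre the observation: (x - mu) = (0, 2, 2).

Step 2 — invert Sigma (cofactor / det for 3×3, or solve directly):
  Sigma^{-1} = [[0.2679, 0.034, -0.0377],
 [0.034, 0.117, -0.0189],
 [-0.0377, -0.0189, 0.1321]].

Step 3 — form the quadratic (x - mu)^T · Sigma^{-1} · (x - mu):
  Sigma^{-1} · (x - mu) = (-0.0075, 0.1962, 0.2264).
  (x - mu)^T · [Sigma^{-1} · (x - mu)] = (0)·(-0.0075) + (2)·(0.1962) + (2)·(0.2264) = 0.8453.

Step 4 — take square root: d = √(0.8453) ≈ 0.9194.

d(x, mu) = √(0.8453) ≈ 0.9194


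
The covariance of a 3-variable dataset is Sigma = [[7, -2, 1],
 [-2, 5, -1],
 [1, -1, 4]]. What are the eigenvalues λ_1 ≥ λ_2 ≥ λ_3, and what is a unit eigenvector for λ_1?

Step 1 — characteristic polynomial p(λ) = det(λI - Sigma) = λ³ - tr·λ² + c_1·λ - det, where tr = trace, c_1 = sum of the principal 2×2 minors, det = det(Sigma):
  tr = 7 + 5 + 4 = 16,
  c_1 = (7·5 - (-2)²) + (7·4 - (1)²) + (5·4 - (-1)²) = 31 + 27 + 19 = 77,
  det = 7·(5·4 - (-1)²) - (-2)·((-2)·4 - (-1)·(1)) + (1)·((-2)·(-1) - 5·(1)) = 7·(19) - (-2)·(-7) + (1)·(-3) = 116.
  So p(λ) = λ³ - 16λ² + 77λ - 116.
Step 2 — look for an integer root (rational root theorem: any rational root is an integer divisor of 116). Testing λ = 4:
  p(4) = 64 - 256 + 308 - 116 = 0  ✓
  Dividing out (λ - 4): p(λ) = (λ - 4)(λ² - 12λ + 29).
Step 3 — remaining eigenvalues from the quadratic λ² - 12λ + 29 = 0:
  Δ = 12² - 4·29 = 144 - 116 = 28,  λ = (12 ± √28)/2 = (12 ± 5.2915)/2 ≈ 8.6458 or 3.3542.
  Sorted: λ_1 = 8.6458,  λ_2 = 4,  λ_3 = 3.3542  (check: sum = 16 = tr ✓).

Step 4 — unit eigenvector for λ_1 ≈ 8.6458: v spans the null space of (Sigma - λ_1 I), whose rows are
  r_1 = (-1.6458, -2, 1),  r_2 = (-2, -3.6458, -1),  r_3 = (1, -1, -4.6458).
  v is orthogonal to every row, so take v ∝ r_1 × r_2 = ((-2)·(-1) - (1)·(-3.6458), (1)·(-2) - (-1.6458)·(-1), (-1.6458)·(-3.6458) - (-2)·(-2)) ≈ (5.6458, -3.6458, 2).
  Let u = (5.6458, -3.6458, 2).
  ||u|| = √((5.6458)² + (-3.6458)² + (2)²) = √(49.166) ≈ 7.0118,  v_1 = u/||u|| ≈ (0.8052, -0.5199, 0.2852) (||v_1|| = 1).

λ_1 = 8.6458,  λ_2 = 4,  λ_3 = 3.3542;  v_1 ≈ (0.8052, -0.5199, 0.2852)


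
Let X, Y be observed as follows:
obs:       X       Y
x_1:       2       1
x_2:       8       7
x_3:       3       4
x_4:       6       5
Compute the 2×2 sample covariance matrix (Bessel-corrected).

Step 1 — column means:
  mean(X) = (2 + 8 + 3 + 6) / 4 = 19/4 = 4.75
  mean(Y) = (1 + 7 + 4 + 5) / 4 = 17/4 = 4.25

Step 2 — sample covariance S[i,j] = (1/(n-1)) · Σ_k (x_{k,i} - mean_i) · (x_{k,j} - mean_j), with n-1 = 3.
  S[X,X] = ((-2.75)·(-2.75) + (3.25)·(3.25) + (-1.75)·(-1.75) + (1.25)·(1.25)) / 3 = 22.75/3 = 7.5833
  S[X,Y] = ((-2.75)·(-3.25) + (3.25)·(2.75) + (-1.75)·(-0.25) + (1.25)·(0.75)) / 3 = 19.25/3 = 6.4167
  S[Y,Y] = ((-3.25)·(-3.25) + (2.75)·(2.75) + (-0.25)·(-0.25) + (0.75)·(0.75)) / 3 = 18.75/3 = 6.25

S is symmetric (S[j,i] = S[i,j]). Assembling:

S = [[7.5833, 6.4167],
 [6.4167, 6.25]]


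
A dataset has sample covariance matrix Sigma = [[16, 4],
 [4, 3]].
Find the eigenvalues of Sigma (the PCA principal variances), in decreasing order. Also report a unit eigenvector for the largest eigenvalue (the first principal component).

Step 1 — characteristic polynomial of 2×2 Sigma:
  det(Sigma - λI) = λ² - trace · λ + det = 0.
  trace = 16 + 3 = 19, det = 16·3 - (4)² = 32.
Step 2 — discriminant:
  Δ = trace² - 4·det = 361 - 128 = 233.
Step 3 — eigenvalues:
  λ = (trace ± √Δ)/2 = (19 ± 15.2643)/2,
  λ_1 = 17.1322,  λ_2 = 1.8678.

Step 4 — unit eigenvector for λ_1: solve (Sigma - λ_1 I)v = 0. First row:
  (16 - 17.1322)·v_x + (4)·v_y = 0, i.e. (-1.1322)·v_x + (4)·v_y = 0,
  so v ∝ (b, λ_1 - a) = (4, 1.1322) = u.
  ||u|| = √((4)² + (1.1322)²) = √(17.2818) ≈ 4.1571,
  v_1 = u/||u|| ≈ (0.9622, 0.2723) (||v_1|| = 1).

λ_1 = 17.1322,  λ_2 = 1.8678;  v_1 ≈ (0.9622, 0.2723)


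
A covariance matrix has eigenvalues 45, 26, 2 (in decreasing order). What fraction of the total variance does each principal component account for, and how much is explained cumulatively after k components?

Step 1 — total variance = trace(Sigma) = Σ λ_i = 45 + 26 + 2 = 73.

Step 2 — fraction explained by component i = λ_i / Σ λ:
  PC1: 45/73 = 0.6164
  PC2: 26/73 = 0.3562
  PC3: 2/73 = 0.0274

Step 3 — cumulative fraction after k components = (λ_1 + ... + λ_k) / Σ λ:
  k = 1: 45/73 = 0.6164
  k = 2: (45 + 26)/73 = 71/73 = 0.9726
  k = 3: (45 + 26 + 2)/73 = 73/73 = 1

Summary (fraction, with percent):

explained: PC1 0.6164 (61.64%), PC2 0.3562 (35.62%), PC3 0.0274 (2.74%);  cumulative: 0.6164, 0.9726, 1


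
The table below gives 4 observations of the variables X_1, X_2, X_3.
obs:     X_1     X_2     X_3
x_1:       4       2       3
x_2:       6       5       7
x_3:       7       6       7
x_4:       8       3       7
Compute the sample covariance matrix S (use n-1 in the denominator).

Step 1 — column means:
  mean(X_1) = (4 + 6 + 7 + 8) / 4 = 25/4 = 6.25
  mean(X_2) = (2 + 5 + 6 + 3) / 4 = 16/4 = 4
  mean(X_3) = (3 + 7 + 7 + 7) / 4 = 24/4 = 6

Step 2 — sample covariance S[i,j] = (1/(n-1)) · Σ_k (x_{k,i} - mean_i) · (x_{k,j} - mean_j), with n-1 = 3.
  S[X_1,X_1] = ((-2.25)·(-2.25) + (-0.25)·(-0.25) + (0.75)·(0.75) + (1.75)·(1.75)) / 3 = 8.75/3 = 2.9167
  S[X_1,X_2] = ((-2.25)·(-2) + (-0.25)·(1) + (0.75)·(2) + (1.75)·(-1)) / 3 = 4/3 = 1.3333
  S[X_1,X_3] = ((-2.25)·(-3) + (-0.25)·(1) + (0.75)·(1) + (1.75)·(1)) / 3 = 9/3 = 3
  S[X_2,X_2] = ((-2)·(-2) + (1)·(1) + (2)·(2) + (-1)·(-1)) / 3 = 10/3 = 3.3333
  S[X_2,X_3] = ((-2)·(-3) + (1)·(1) + (2)·(1) + (-1)·(1)) / 3 = 8/3 = 2.6667
  S[X_3,X_3] = ((-3)·(-3) + (1)·(1) + (1)·(1) + (1)·(1)) / 3 = 12/3 = 4

S is symmetric (S[j,i] = S[i,j]). Assembling:

S = [[2.9167, 1.3333, 3],
 [1.3333, 3.3333, 2.6667],
 [3, 2.6667, 4]]


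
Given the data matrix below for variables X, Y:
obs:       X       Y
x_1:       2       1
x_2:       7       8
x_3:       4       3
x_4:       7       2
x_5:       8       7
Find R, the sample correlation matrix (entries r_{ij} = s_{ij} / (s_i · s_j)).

Step 1 — column means:
  mean(X) = (2 + 7 + 4 + 7 + 8) / 5 = 28/5 = 5.6
  mean(Y) = (1 + 8 + 3 + 2 + 7) / 5 = 21/5 = 4.2

Step 2 — sample variances and covariances s[i,j] = (1/(n-1)) · Σ_k (x_{k,i} - mean_i) · (x_{k,j} - mean_j), with n-1 = 4:
  s[X,X] = ((-3.6)·(-3.6) + (1.4)·(1.4) + (-1.6)·(-1.6) + (1.4)·(1.4) + (2.4)·(2.4)) / 4 = 25.2/4 = 6.3
  s[X,Y] = ((-3.6)·(-3.2) + (1.4)·(3.8) + (-1.6)·(-1.2) + (1.4)·(-2.2) + (2.4)·(2.8)) / 4 = 22.4/4 = 5.6
  s[Y,Y] = ((-3.2)·(-3.2) + (3.8)·(3.8) + (-1.2)·(-1.2) + (-2.2)·(-2.2) + (2.8)·(2.8)) / 4 = 38.8/4 = 9.7
  Sample standard deviations s_i = √(s[i,i]):
  s(X) = √(6.3) = 2.51
  s(Y) = √(9.7) = 3.1145

Step 3 — r_{ij} = s_{ij} / (s_i · s_j):
  r[X,X] = 1 (diagonal).
  r[X,Y] = 5.6 / (2.51 · 3.1145) = 5.6 / 7.8173 = 0.7164
  r[Y,Y] = 1 (diagonal).

R is symmetric with unit diagonal. Assembling:

R = [[1, 0.7164],
 [0.7164, 1]]


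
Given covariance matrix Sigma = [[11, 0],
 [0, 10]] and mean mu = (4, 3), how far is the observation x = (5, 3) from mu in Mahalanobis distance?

Step 1 — centre the observation: (x - mu) = (1, 0).

Step 2 — invert Sigma. det(Sigma) = 11·10 - (0)² = 110.
  Sigma^{-1} = (1/det) · [[d, -b], [-b, a]] = [[0.0909, 0],
 [0, 0.1]].

Step 3 — form the quadratic (x - mu)^T · Sigma^{-1} · (x - mu):
  Sigma^{-1} · (x - mu) = (0.0909, 0).
  (x - mu)^T · [Sigma^{-1} · (x - mu)] = (1)·(0.0909) + (0)·(0) = 0.0909.

Step 4 — take square root: d = √(0.0909) ≈ 0.3015.

d(x, mu) = √(0.0909) ≈ 0.3015


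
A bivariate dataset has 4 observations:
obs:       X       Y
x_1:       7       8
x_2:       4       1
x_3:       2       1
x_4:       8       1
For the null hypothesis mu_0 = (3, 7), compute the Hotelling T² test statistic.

Step 1 — sample mean vector:
  mean(X) = (7 + 4 + 2 + 8) / 4 = 21/4 = 5.25
  mean(Y) = (8 + 1 + 1 + 1) / 4 = 11/4 = 2.75
  x̄ = (5.25, 2.75),  deviation x̄ - mu_0 = (5.25, 2.75) - (3, 7) = (2.25, -4.25).

Step 2 — sample covariance matrix, S[i,j] = (1/(n-1)) · Σ_k (x_{k,i} - mean_i) · (x_{k,j} - mean_j), divisor n-1 = 3:
  S[X,X] = ((1.75)·(1.75) + (-1.25)·(-1.25) + (-3.25)·(-3.25) + (2.75)·(2.75)) / 3 = 22.75/3 = 7.5833
  S[X,Y] = ((1.75)·(5.25) + (-1.25)·(-1.75) + (-3.25)·(-1.75) + (2.75)·(-1.75)) / 3 = 12.25/3 = 4.0833
  S[Y,Y] = ((5.25)·(5.25) + (-1.75)·(-1.75) + (-1.75)·(-1.75) + (-1.75)·(-1.75)) / 3 = 36.75/3 = 12.25
  S = [[7.5833, 4.0833],
 [4.0833, 12.25]].

Step 3 — invert S. det(S) = 7.5833·12.25 - (4.0833)² = 76.2222.
  S^{-1} = (1/det) · [[d, -b], [-b, a]] = [[0.1607, -0.0536],
 [-0.0536, 0.0995]].

Step 4 — quadratic form (x̄ - mu_0)^T · S^{-1} · (x̄ - mu_0):
  S^{-1} · (x̄ - mu_0) = (0.5893, -0.5434),
  (x̄ - mu_0)^T · [...] = (2.25)·(0.5893) + (-4.25)·(-0.5434) = 3.6352.

Step 5 — scale by n: T² = 4 · 3.6352 = 14.5408.

T² ≈ 14.5408


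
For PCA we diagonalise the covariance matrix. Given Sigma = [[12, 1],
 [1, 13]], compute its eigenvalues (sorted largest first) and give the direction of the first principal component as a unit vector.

Step 1 — characteristic polynomial of 2×2 Sigma:
  det(Sigma - λI) = λ² - trace · λ + det = 0.
  trace = 12 + 13 = 25, det = 12·13 - (1)² = 155.
Step 2 — discriminant:
  Δ = trace² - 4·det = 625 - 620 = 5.
Step 3 — eigenvalues:
  λ = (trace ± √Δ)/2 = (25 ± 2.2361)/2,
  λ_1 = 13.618,  λ_2 = 11.382.

Step 4 — unit eigenvector for λ_1: solve (Sigma - λ_1 I)v = 0. First row:
  (12 - 13.618)·v_x + (1)·v_y = 0, i.e. (-1.618)·v_x + (1)·v_y = 0,
  so v ∝ (b, λ_1 - a) = (1, 1.618) = u.
  ||u|| = √((1)² + (1.618)²) = √(3.618) ≈ 1.9021,
  v_1 = u/||u|| ≈ (0.5257, 0.8507) (||v_1|| = 1).

λ_1 = 13.618,  λ_2 = 11.382;  v_1 ≈ (0.5257, 0.8507)


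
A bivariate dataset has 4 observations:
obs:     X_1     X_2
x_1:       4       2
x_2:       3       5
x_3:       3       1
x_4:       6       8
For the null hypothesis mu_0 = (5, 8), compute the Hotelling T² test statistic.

Step 1 — sample mean vector:
  mean(X_1) = (4 + 3 + 3 + 6) / 4 = 16/4 = 4
  mean(X_2) = (2 + 5 + 1 + 8) / 4 = 16/4 = 4
  x̄ = (4, 4),  deviation x̄ - mu_0 = (4, 4) - (5, 8) = (-1, -4).

Step 2 — sample covariance matrix, S[i,j] = (1/(n-1)) · Σ_k (x_{k,i} - mean_i) · (x_{k,j} - mean_j), divisor n-1 = 3:
  S[X_1,X_1] = ((0)·(0) + (-1)·(-1) + (-1)·(-1) + (2)·(2)) / 3 = 6/3 = 2
  S[X_1,X_2] = ((0)·(-2) + (-1)·(1) + (-1)·(-3) + (2)·(4)) / 3 = 10/3 = 3.3333
  S[X_2,X_2] = ((-2)·(-2) + (1)·(1) + (-3)·(-3) + (4)·(4)) / 3 = 30/3 = 10
  S = [[2, 3.3333],
 [3.3333, 10]].

Step 3 — invert S. det(S) = 2·10 - (3.3333)² = 8.8889.
  S^{-1} = (1/det) · [[d, -b], [-b, a]] = [[1.125, -0.375],
 [-0.375, 0.225]].

Step 4 — quadratic form (x̄ - mu_0)^T · S^{-1} · (x̄ - mu_0):
  S^{-1} · (x̄ - mu_0) = (0.375, -0.525),
  (x̄ - mu_0)^T · [...] = (-1)·(0.375) + (-4)·(-0.525) = 1.725.

Step 5 — scale by n: T² = 4 · 1.725 = 6.9.

T² ≈ 6.9


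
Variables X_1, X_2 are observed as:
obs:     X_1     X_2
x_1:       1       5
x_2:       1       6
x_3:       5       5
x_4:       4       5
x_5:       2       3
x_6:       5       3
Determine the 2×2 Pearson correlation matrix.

Step 1 — column means:
  mean(X_1) = (1 + 1 + 5 + 4 + 2 + 5) / 6 = 18/6 = 3
  mean(X_2) = (5 + 6 + 5 + 5 + 3 + 3) / 6 = 27/6 = 4.5

Step 2 — sample variances and covariances s[i,j] = (1/(n-1)) · Σ_k (x_{k,i} - mean_i) · (x_{k,j} - mean_j), with n-1 = 5:
  s[X_1,X_1] = ((-2)·(-2) + (-2)·(-2) + (2)·(2) + (1)·(1) + (-1)·(-1) + (2)·(2)) / 5 = 18/5 = 3.6
  s[X_1,X_2] = ((-2)·(0.5) + (-2)·(1.5) + (2)·(0.5) + (1)·(0.5) + (-1)·(-1.5) + (2)·(-1.5)) / 5 = -4/5 = -0.8
  s[X_2,X_2] = ((0.5)·(0.5) + (1.5)·(1.5) + (0.5)·(0.5) + (0.5)·(0.5) + (-1.5)·(-1.5) + (-1.5)·(-1.5)) / 5 = 7.5/5 = 1.5
  Sample standard deviations s_i = √(s[i,i]):
  s(X_1) = √(3.6) = 1.8974
  s(X_2) = √(1.5) = 1.2247

Step 3 — r_{ij} = s_{ij} / (s_i · s_j):
  r[X_1,X_1] = 1 (diagonal).
  r[X_1,X_2] = -0.8 / (1.8974 · 1.2247) = -0.8 / 2.3238 = -0.3443
  r[X_2,X_2] = 1 (diagonal).

R is symmetric with unit diagonal. Assembling:

R = [[1, -0.3443],
 [-0.3443, 1]]


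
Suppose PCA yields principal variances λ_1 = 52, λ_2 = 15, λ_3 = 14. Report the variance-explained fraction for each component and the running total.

Step 1 — total variance = trace(Sigma) = Σ λ_i = 52 + 15 + 14 = 81.

Step 2 — fraction explained by component i = λ_i / Σ λ:
  PC1: 52/81 = 0.642
  PC2: 15/81 = 0.1852
  PC3: 14/81 = 0.1728

Step 3 — cumulative fraction after k components = (λ_1 + ... + λ_k) / Σ λ:
  k = 1: 52/81 = 0.642
  k = 2: (52 + 15)/81 = 67/81 = 0.8272
  k = 3: (52 + 15 + 14)/81 = 81/81 = 1

Summary (fraction, with percent):

explained: PC1 0.642 (64.2%), PC2 0.1852 (18.52%), PC3 0.1728 (17.28%);  cumulative: 0.642, 0.8272, 1


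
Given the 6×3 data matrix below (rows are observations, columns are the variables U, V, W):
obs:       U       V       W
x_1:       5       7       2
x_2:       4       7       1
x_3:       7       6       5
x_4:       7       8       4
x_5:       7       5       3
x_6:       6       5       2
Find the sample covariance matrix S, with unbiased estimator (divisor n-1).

Step 1 — column means:
  mean(U) = (5 + 4 + 7 + 7 + 7 + 6) / 6 = 36/6 = 6
  mean(V) = (7 + 7 + 6 + 8 + 5 + 5) / 6 = 38/6 = 6.3333
  mean(W) = (2 + 1 + 5 + 4 + 3 + 2) / 6 = 17/6 = 2.8333

Step 2 — sample covariance S[i,j] = (1/(n-1)) · Σ_k (x_{k,i} - mean_i) · (x_{k,j} - mean_j), with n-1 = 5.
  S[U,U] = ((-1)·(-1) + (-2)·(-2) + (1)·(1) + (1)·(1) + (1)·(1) + (0)·(0)) / 5 = 8/5 = 1.6
  S[U,V] = ((-1)·(0.6667) + (-2)·(0.6667) + (1)·(-0.3333) + (1)·(1.6667) + (1)·(-1.3333) + (0)·(-1.3333)) / 5 = -2/5 = -0.4
  S[U,W] = ((-1)·(-0.8333) + (-2)·(-1.8333) + (1)·(2.1667) + (1)·(1.1667) + (1)·(0.1667) + (0)·(-0.8333)) / 5 = 8/5 = 1.6
  S[V,V] = ((0.6667)·(0.6667) + (0.6667)·(0.6667) + (-0.3333)·(-0.3333) + (1.6667)·(1.6667) + (-1.3333)·(-1.3333) + (-1.3333)·(-1.3333)) / 5 = 7.3333/5 = 1.4667
  S[V,W] = ((0.6667)·(-0.8333) + (0.6667)·(-1.8333) + (-0.3333)·(2.1667) + (1.6667)·(1.1667) + (-1.3333)·(0.1667) + (-1.3333)·(-0.8333)) / 5 = 0.3333/5 = 0.0667
  S[W,W] = ((-0.8333)·(-0.8333) + (-1.8333)·(-1.8333) + (2.1667)·(2.1667) + (1.1667)·(1.1667) + (0.1667)·(0.1667) + (-0.8333)·(-0.8333)) / 5 = 10.8333/5 = 2.1667

S is symmetric (S[j,i] = S[i,j]). Assembling:

S = [[1.6, -0.4, 1.6],
 [-0.4, 1.4667, 0.0667],
 [1.6, 0.0667, 2.1667]]


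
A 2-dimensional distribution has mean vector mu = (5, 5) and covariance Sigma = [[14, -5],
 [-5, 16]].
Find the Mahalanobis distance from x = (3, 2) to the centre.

Step 1 — centre the observation: (x - mu) = (-2, -3).

Step 2 — invert Sigma. det(Sigma) = 14·16 - (-5)² = 199.
  Sigma^{-1} = (1/det) · [[d, -b], [-b, a]] = [[0.0804, 0.0251],
 [0.0251, 0.0704]].

Step 3 — form the quadratic (x - mu)^T · Sigma^{-1} · (x - mu):
  Sigma^{-1} · (x - mu) = (-0.2362, -0.2613).
  (x - mu)^T · [Sigma^{-1} · (x - mu)] = (-2)·(-0.2362) + (-3)·(-0.2613) = 1.2563.

Step 4 — take square root: d = √(1.2563) ≈ 1.1208.

d(x, mu) = √(1.2563) ≈ 1.1208


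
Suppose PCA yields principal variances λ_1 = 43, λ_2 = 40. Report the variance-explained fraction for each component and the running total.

Step 1 — total variance = trace(Sigma) = Σ λ_i = 43 + 40 = 83.

Step 2 — fraction explained by component i = λ_i / Σ λ:
  PC1: 43/83 = 0.5181
  PC2: 40/83 = 0.4819

Step 3 — cumulative fraction after k components = (λ_1 + ... + λ_k) / Σ λ:
  k = 1: 43/83 = 0.5181
  k = 2: (43 + 40)/83 = 83/83 = 1

Summary (fraction, with percent):

explained: PC1 0.5181 (51.81%), PC2 0.4819 (48.19%);  cumulative: 0.5181, 1


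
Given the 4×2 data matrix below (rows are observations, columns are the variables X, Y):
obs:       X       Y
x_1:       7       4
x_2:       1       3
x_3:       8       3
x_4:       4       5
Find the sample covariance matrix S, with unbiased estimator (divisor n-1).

Step 1 — column means:
  mean(X) = (7 + 1 + 8 + 4) / 4 = 20/4 = 5
  mean(Y) = (4 + 3 + 3 + 5) / 4 = 15/4 = 3.75

Step 2 — sample covariance S[i,j] = (1/(n-1)) · Σ_k (x_{k,i} - mean_i) · (x_{k,j} - mean_j), with n-1 = 3.
  S[X,X] = ((2)·(2) + (-4)·(-4) + (3)·(3) + (-1)·(-1)) / 3 = 30/3 = 10
  S[X,Y] = ((2)·(0.25) + (-4)·(-0.75) + (3)·(-0.75) + (-1)·(1.25)) / 3 = 0/3 = 0
  S[Y,Y] = ((0.25)·(0.25) + (-0.75)·(-0.75) + (-0.75)·(-0.75) + (1.25)·(1.25)) / 3 = 2.75/3 = 0.9167

S is symmetric (S[j,i] = S[i,j]). Assembling:

S = [[10, 0],
 [0, 0.9167]]


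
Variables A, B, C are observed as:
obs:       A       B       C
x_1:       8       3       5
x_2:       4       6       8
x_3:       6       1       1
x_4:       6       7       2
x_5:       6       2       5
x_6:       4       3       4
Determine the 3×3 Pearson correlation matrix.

Step 1 — column means:
  mean(A) = (8 + 4 + 6 + 6 + 6 + 4) / 6 = 34/6 = 5.6667
  mean(B) = (3 + 6 + 1 + 7 + 2 + 3) / 6 = 22/6 = 3.6667
  mean(C) = (5 + 8 + 1 + 2 + 5 + 4) / 6 = 25/6 = 4.1667

Step 2 — sample variances and covariances s[i,j] = (1/(n-1)) · Σ_k (x_{k,i} - mean_i) · (x_{k,j} - mean_j), with n-1 = 5:
  s[A,A] = ((2.3333)·(2.3333) + (-1.6667)·(-1.6667) + (0.3333)·(0.3333) + (0.3333)·(0.3333) + (0.3333)·(0.3333) + (-1.6667)·(-1.6667)) / 5 = 11.3333/5 = 2.2667
  s[A,B] = ((2.3333)·(-0.6667) + (-1.6667)·(2.3333) + (0.3333)·(-2.6667) + (0.3333)·(3.3333) + (0.3333)·(-1.6667) + (-1.6667)·(-0.6667)) / 5 = -4.6667/5 = -0.9333
  s[A,C] = ((2.3333)·(0.8333) + (-1.6667)·(3.8333) + (0.3333)·(-3.1667) + (0.3333)·(-2.1667) + (0.3333)·(0.8333) + (-1.6667)·(-0.1667)) / 5 = -5.6667/5 = -1.1333
  s[B,B] = ((-0.6667)·(-0.6667) + (2.3333)·(2.3333) + (-2.6667)·(-2.6667) + (3.3333)·(3.3333) + (-1.6667)·(-1.6667) + (-0.6667)·(-0.6667)) / 5 = 27.3333/5 = 5.4667
  s[B,C] = ((-0.6667)·(0.8333) + (2.3333)·(3.8333) + (-2.6667)·(-3.1667) + (3.3333)·(-2.1667) + (-1.6667)·(0.8333) + (-0.6667)·(-0.1667)) / 5 = 8.3333/5 = 1.6667
  s[C,C] = ((0.8333)·(0.8333) + (3.8333)·(3.8333) + (-3.1667)·(-3.1667) + (-2.1667)·(-2.1667) + (0.8333)·(0.8333) + (-0.1667)·(-0.1667)) / 5 = 30.8333/5 = 6.1667
  Sample standard deviations s_i = √(s[i,i]):
  s(A) = √(2.2667) = 1.5055
  s(B) = √(5.4667) = 2.3381
  s(C) = √(6.1667) = 2.4833

Step 3 — r_{ij} = s_{ij} / (s_i · s_j):
  r[A,A] = 1 (diagonal).
  r[A,B] = -0.9333 / (1.5055 · 2.3381) = -0.9333 / 3.5201 = -0.2651
  r[A,C] = -1.1333 / (1.5055 · 2.4833) = -1.1333 / 3.7387 = -0.3031
  r[B,B] = 1 (diagonal).
  r[B,C] = 1.6667 / (2.3381 · 2.4833) = 1.6667 / 5.8061 = 0.2871
  r[C,C] = 1 (diagonal).

R is symmetric with unit diagonal. Assembling:

R = [[1, -0.2651, -0.3031],
 [-0.2651, 1, 0.2871],
 [-0.3031, 0.2871, 1]]


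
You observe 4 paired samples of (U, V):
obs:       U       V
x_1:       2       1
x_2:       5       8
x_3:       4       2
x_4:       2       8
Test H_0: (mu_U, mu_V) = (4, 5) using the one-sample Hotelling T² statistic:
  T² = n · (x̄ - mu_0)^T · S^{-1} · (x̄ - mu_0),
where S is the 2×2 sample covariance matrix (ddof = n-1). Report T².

Step 1 — sample mean vector:
  mean(U) = (2 + 5 + 4 + 2) / 4 = 13/4 = 3.25
  mean(V) = (1 + 8 + 2 + 8) / 4 = 19/4 = 4.75
  x̄ = (3.25, 4.75),  deviation x̄ - mu_0 = (3.25, 4.75) - (4, 5) = (-0.75, -0.25).

Step 2 — sample covariance matrix, S[i,j] = (1/(n-1)) · Σ_k (x_{k,i} - mean_i) · (x_{k,j} - mean_j), divisor n-1 = 3:
  S[U,U] = ((-1.25)·(-1.25) + (1.75)·(1.75) + (0.75)·(0.75) + (-1.25)·(-1.25)) / 3 = 6.75/3 = 2.25
  S[U,V] = ((-1.25)·(-3.75) + (1.75)·(3.25) + (0.75)·(-2.75) + (-1.25)·(3.25)) / 3 = 4.25/3 = 1.4167
  S[V,V] = ((-3.75)·(-3.75) + (3.25)·(3.25) + (-2.75)·(-2.75) + (3.25)·(3.25)) / 3 = 42.75/3 = 14.25
  S = [[2.25, 1.4167],
 [1.4167, 14.25]].

Step 3 — invert S. det(S) = 2.25·14.25 - (1.4167)² = 30.0556.
  S^{-1} = (1/det) · [[d, -b], [-b, a]] = [[0.4741, -0.0471],
 [-0.0471, 0.0749]].

Step 4 — quadratic form (x̄ - mu_0)^T · S^{-1} · (x̄ - mu_0):
  S^{-1} · (x̄ - mu_0) = (-0.3438, 0.0166),
  (x̄ - mu_0)^T · [...] = (-0.75)·(-0.3438) + (-0.25)·(0.0166) = 0.2537.

Step 5 — scale by n: T² = 4 · 0.2537 = 1.0148.

T² ≈ 1.0148


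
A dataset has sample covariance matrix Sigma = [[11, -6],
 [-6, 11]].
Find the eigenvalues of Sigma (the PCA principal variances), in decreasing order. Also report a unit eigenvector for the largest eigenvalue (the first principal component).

Step 1 — characteristic polynomial of 2×2 Sigma:
  det(Sigma - λI) = λ² - trace · λ + det = 0.
  trace = 11 + 11 = 22, det = 11·11 - (-6)² = 85.
Step 2 — discriminant:
  Δ = trace² - 4·det = 484 - 340 = 144.
Step 3 — eigenvalues:
  λ = (trace ± √Δ)/2 = (22 ± 12)/2,
  λ_1 = 17,  λ_2 = 5.

Step 4 — unit eigenvector for λ_1: solve (Sigma - λ_1 I)v = 0. First row:
  (11 - 17)·v_x + (-6)·v_y = 0, i.e. (-6)·v_x + (-6)·v_y = 0,
  so v ∝ (b, λ_1 - a) = (-6, 6); multiply by -1 so the first entry is positive: u = (6, -6).
  ||u|| = √((6)² + (-6)²) = √(72) ≈ 8.4853,
  v_1 = u/||u|| ≈ (0.7071, -0.7071) (||v_1|| = 1).

λ_1 = 17,  λ_2 = 5;  v_1 ≈ (0.7071, -0.7071)
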